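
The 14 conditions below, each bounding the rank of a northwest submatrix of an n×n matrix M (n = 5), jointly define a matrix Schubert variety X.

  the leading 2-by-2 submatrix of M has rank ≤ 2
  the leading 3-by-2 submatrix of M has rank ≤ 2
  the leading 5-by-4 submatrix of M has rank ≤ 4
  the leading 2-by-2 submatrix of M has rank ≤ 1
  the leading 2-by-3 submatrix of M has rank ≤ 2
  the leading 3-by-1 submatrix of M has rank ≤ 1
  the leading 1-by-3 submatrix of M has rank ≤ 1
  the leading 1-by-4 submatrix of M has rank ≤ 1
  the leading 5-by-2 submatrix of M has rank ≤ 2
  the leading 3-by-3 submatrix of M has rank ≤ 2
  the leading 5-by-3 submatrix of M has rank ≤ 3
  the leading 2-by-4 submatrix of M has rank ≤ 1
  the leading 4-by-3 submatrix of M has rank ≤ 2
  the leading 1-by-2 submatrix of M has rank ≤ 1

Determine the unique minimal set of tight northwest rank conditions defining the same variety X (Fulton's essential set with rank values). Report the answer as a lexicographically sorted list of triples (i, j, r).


Rank table r_w(5×5) implied by the 14 constraints:

  row 1: 1 | 1 | 1 | 1 | 1
  row 2: 1 | 1 | 1 | 1 | 2
  row 3: 1 | 2 | 2 | 2 | 3
  row 4: 1 | 2 | 2 | 3 | 4
  row 5: 1 | 2 | 3 | 4 | 5

giving w = (1, 5, 2, 4, 3) via Δ²R.

ℓ(w)=4; the 2 essential cells (i,j,r):

[(2, 4, 1), (4, 3, 2)]


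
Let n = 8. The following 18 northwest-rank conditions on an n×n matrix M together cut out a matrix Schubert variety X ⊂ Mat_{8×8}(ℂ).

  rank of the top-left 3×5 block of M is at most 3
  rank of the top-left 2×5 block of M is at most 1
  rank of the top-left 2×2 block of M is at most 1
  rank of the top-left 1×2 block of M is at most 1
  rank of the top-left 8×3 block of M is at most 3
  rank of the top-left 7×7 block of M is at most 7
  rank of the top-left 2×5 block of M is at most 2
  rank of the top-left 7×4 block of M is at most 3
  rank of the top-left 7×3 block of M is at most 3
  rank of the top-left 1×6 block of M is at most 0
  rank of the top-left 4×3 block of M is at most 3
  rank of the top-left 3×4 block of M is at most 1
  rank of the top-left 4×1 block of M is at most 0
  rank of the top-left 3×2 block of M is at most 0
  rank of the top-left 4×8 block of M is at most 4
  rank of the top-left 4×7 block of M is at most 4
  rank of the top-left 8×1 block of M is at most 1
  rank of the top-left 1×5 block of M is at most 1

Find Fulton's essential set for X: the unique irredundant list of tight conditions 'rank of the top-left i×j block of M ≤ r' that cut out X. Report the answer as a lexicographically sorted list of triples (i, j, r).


Reconstructing r_w from the 18 given conditions:

  R[1]: 0 | 0 | 0 | 0 | 0 | 0 | 1 | 1
  R[2]: 0 | 0 | 1 | 1 | 1 | 1 | 2 | 2
  R[3]: 0 | 0 | 1 | 1 | 2 | 2 | 3 | 3
  R[4]: 0 | 1 | 2 | 2 | 3 | 3 | 4 | 4
  R[5]: 1 | 2 | 3 | 3 | 4 | 4 | 5 | 5
  R[6]: 1 | 2 | 3 | 3 | 4 | 5 | 6 | 6
  R[7]: 1 | 2 | 3 | 3 | 4 | 5 | 6 | 7
  R[8]: 1 | 2 | 3 | 4 | 5 | 6 | 7 | 8

second differences of R give the permutation w = (7, 3, 5, 2, 1, 6, 8, 4).

5 SE-corners of the 14-cell Rothe diagram give Ess(w):

[(1, 6, 0), (3, 2, 0), (3, 4, 1), (4, 1, 0), (7, 4, 3)]


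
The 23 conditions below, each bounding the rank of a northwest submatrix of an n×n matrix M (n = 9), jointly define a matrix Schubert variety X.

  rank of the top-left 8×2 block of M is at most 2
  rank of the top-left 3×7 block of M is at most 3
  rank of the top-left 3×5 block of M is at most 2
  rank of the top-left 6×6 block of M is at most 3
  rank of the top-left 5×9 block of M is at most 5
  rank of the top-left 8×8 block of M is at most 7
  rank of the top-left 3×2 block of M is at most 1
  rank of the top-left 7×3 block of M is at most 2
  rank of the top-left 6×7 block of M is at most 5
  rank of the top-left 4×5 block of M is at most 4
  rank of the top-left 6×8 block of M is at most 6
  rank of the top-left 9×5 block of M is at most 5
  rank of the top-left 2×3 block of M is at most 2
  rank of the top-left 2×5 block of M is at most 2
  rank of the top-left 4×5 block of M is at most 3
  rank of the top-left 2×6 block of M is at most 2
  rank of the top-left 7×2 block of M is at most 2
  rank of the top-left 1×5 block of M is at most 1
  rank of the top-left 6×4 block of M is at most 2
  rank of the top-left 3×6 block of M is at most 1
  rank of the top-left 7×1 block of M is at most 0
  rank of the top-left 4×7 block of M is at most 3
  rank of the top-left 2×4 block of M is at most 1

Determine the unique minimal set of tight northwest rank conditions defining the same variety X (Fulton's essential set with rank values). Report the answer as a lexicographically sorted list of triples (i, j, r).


The tightest implied rank at each (i,j), from the 23 conditions:

  0  1  1  1  1  1  1  1  1
  0  1  1  1  1  1  2  2  2
  0  1  1  1  1  1  2  3  3
  0  1  2  2  2  2  3  4  4
  0  1  2  2  3  3  4  5  5
  0  1  2  2  3  3  4  5  6
  0  1  2  3  4  4  5  6  7
  1  2  3  4  5  5  6  7  8
  1  2  3  4  5  6  7  8  9

the unique w with this rank table is (2, 7, 8, 3, 5, 9, 4, 1, 6).

D(w) has 18 cells with 4 SE-corners; essential set:

[(3, 6, 1), (6, 4, 2), (6, 6, 3), (7, 1, 0)]


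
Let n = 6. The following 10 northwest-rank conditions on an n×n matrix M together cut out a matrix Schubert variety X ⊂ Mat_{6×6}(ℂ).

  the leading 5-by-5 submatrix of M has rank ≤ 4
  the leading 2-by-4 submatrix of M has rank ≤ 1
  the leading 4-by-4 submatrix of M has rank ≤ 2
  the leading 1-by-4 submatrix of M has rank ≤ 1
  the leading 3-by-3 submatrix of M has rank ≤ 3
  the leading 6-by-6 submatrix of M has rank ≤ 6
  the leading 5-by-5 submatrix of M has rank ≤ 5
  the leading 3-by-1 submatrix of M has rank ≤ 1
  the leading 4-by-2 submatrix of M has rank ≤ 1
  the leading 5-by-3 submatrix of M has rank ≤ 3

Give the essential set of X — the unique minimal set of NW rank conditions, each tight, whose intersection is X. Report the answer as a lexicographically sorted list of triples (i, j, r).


Recovering R(i,j) via the rank-extension bound from the 10 conditions:

  1 | 1 | 1 | 1 | 1 | 1
  1 | 1 | 1 | 1 | 2 | 2
  1 | 1 | 2 | 2 | 3 | 3
  1 | 1 | 2 | 2 | 3 | 4
  1 | 2 | 3 | 3 | 4 | 5
  1 | 2 | 3 | 4 | 5 | 6

giving w = (1, 5, 3, 6, 2, 4) via Δ²R.

Rothe diagram D(w) (6 cells), 3 SE-corners (essential conditions):

[(2, 4, 1), (4, 2, 1), (4, 4, 2)]


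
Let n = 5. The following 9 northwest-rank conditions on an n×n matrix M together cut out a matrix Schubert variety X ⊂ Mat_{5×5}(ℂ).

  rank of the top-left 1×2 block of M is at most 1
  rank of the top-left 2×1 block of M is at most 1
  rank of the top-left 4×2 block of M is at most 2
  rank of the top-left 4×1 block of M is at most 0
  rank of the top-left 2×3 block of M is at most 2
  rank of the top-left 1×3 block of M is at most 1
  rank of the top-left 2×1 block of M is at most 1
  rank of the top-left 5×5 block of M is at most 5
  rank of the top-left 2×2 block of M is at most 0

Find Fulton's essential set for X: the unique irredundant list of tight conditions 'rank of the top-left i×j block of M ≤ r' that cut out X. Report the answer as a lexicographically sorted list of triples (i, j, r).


Recovering R(i,j) via the rank-extension bound from the 9 conditions:

  row 1: 0 0 1 1 1
  row 2: 0 0 1 2 2
  row 3: 0 1 2 3 3
  row 4: 0 1 2 3 4
  row 5: 1 2 3 4 5

hence w(1..5) = (3, 4, 2, 5, 1).

Rothe diagram D(w) (6 cells), 2 SE-corners (essential conditions):

[(2, 2, 0), (4, 1, 0)]


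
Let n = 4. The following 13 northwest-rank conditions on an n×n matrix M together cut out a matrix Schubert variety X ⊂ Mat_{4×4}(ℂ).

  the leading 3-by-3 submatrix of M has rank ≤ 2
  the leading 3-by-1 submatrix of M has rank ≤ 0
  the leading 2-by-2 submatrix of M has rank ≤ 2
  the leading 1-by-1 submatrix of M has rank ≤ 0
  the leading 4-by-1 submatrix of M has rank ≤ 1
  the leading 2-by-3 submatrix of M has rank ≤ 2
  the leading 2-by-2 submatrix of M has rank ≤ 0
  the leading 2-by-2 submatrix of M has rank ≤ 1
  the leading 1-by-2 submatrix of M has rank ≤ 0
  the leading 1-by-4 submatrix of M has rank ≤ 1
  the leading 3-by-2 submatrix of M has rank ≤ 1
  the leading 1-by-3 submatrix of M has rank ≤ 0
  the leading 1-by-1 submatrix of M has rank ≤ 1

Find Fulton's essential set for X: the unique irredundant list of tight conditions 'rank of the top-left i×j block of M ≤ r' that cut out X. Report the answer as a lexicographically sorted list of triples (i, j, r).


Rank table r_w(4×4) implied by the 13 constraints:

  0 0 0 1
  0 0 1 2
  0 1 2 3
  1 2 3 4

giving w = (4, 3, 2, 1) via Δ²R.

ℓ(w)=6; the 3 essential cells (i,j,r):

[(1, 3, 0), (2, 2, 0), (3, 1, 0)]


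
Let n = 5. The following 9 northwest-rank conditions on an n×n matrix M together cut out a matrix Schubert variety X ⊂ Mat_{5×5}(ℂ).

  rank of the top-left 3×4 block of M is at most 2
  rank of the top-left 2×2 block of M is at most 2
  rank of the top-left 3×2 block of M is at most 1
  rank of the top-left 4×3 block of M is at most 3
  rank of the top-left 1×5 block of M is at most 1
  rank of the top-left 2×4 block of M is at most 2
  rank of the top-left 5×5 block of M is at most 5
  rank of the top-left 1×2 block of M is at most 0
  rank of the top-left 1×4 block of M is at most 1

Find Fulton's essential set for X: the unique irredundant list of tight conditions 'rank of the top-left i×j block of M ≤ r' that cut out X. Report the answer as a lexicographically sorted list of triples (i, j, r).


Rank table r_w(5×5) implied by the 9 constraints:

  0 0 1 1 1
  1 1 2 2 2
  1 1 2 2 3
  1 2 3 3 4
  1 2 3 4 5

hence w(1..5) = (3, 1, 5, 2, 4).

Fulton essential set (3 of the 4 Rothe cells):

[(1, 2, 0), (3, 2, 1), (3, 4, 2)]


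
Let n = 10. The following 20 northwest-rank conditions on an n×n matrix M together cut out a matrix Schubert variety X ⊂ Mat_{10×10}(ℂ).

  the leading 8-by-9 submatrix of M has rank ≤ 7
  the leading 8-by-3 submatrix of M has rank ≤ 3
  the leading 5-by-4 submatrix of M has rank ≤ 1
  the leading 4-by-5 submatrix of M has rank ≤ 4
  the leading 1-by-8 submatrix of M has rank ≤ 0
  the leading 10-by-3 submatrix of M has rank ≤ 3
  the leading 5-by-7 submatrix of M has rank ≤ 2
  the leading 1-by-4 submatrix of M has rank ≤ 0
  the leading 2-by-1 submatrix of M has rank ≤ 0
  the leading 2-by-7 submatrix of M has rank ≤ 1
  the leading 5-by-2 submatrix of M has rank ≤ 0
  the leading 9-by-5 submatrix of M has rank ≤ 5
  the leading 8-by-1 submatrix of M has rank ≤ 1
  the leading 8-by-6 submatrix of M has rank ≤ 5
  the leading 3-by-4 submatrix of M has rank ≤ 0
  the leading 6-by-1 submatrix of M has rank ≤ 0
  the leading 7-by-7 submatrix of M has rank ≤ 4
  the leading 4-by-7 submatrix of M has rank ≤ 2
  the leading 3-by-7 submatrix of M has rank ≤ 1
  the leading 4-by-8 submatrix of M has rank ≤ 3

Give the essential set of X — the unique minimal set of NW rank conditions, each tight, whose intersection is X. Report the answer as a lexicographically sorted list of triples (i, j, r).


Reconstructing r_w from the 20 given conditions:

  R[1]: 0  0  0  0  0  0  0  0  1  1
  R[2]: 0  0  0  0  1  1  1  1  2  2
  R[3]: 0  0  0  0  1  1  1  2  3  3
  R[4]: 0  0  1  1  2  2  2  3  4  4
  R[5]: 0  0  1  1  2  2  2  3  4  5
  R[6]: 0  1  2  2  3  3  3  4  5  6
  R[7]: 1  2  3  3  4  4  4  5  6  7
  R[8]: 1  2  3  4  5  5  5  6  7  8
  R[9]: 1  2  3  4  5  6  6  7  8  9
  R[10]: 1  2  3  4  5  6  7  8  9  10

so w = (9, 5, 8, 3, 10, 2, 1, 4, 6, 7).

D(w) has 26 cells with 7 SE-corners; essential set:

[(1, 8, 0), (3, 4, 0), (3, 7, 1), (5, 2, 0), (5, 4, 1), (5, 7, 2), (6, 1, 0)]


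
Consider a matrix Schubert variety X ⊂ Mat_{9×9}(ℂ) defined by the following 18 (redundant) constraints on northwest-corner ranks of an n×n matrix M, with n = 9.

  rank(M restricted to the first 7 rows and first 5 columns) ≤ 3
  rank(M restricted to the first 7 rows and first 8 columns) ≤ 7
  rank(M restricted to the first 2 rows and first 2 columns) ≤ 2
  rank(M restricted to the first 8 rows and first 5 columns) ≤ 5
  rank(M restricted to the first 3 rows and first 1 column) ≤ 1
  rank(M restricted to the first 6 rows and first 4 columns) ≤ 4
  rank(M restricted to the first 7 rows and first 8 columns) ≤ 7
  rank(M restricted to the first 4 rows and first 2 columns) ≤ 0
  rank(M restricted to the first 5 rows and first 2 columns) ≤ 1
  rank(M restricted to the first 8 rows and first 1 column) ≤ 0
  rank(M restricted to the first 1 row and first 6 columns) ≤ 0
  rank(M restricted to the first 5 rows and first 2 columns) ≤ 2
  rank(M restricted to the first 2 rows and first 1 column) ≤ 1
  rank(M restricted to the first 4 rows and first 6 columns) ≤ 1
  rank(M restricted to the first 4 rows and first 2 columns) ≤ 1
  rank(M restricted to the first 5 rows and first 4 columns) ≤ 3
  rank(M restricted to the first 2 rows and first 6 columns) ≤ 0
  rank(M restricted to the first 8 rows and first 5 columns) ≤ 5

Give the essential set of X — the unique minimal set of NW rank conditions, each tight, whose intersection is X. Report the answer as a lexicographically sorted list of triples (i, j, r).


Reconstructing r_w from the 18 given conditions:

  0 | 0 | 0 | 0 | 0 | 0 | 1 | 1 | 1
  0 | 0 | 0 | 0 | 0 | 0 | 1 | 2 | 2
  0 | 0 | 1 | 1 | 1 | 1 | 2 | 3 | 3
  0 | 0 | 1 | 1 | 1 | 1 | 2 | 3 | 4
  0 | 1 | 2 | 2 | 2 | 2 | 3 | 4 | 5
  0 | 1 | 2 | 3 | 3 | 3 | 4 | 5 | 6
  0 | 1 | 2 | 3 | 3 | 4 | 5 | 6 | 7
  0 | 1 | 2 | 3 | 4 | 5 | 6 | 7 | 8
  1 | 2 | 3 | 4 | 5 | 6 | 7 | 8 | 9

hence w(1..9) = (7, 8, 3, 9, 2, 4, 6, 5, 1).

5 SE-corners of the 24-cell Rothe diagram give Ess(w):

[(2, 6, 0), (4, 2, 0), (4, 6, 1), (7, 5, 3), (8, 1, 0)]


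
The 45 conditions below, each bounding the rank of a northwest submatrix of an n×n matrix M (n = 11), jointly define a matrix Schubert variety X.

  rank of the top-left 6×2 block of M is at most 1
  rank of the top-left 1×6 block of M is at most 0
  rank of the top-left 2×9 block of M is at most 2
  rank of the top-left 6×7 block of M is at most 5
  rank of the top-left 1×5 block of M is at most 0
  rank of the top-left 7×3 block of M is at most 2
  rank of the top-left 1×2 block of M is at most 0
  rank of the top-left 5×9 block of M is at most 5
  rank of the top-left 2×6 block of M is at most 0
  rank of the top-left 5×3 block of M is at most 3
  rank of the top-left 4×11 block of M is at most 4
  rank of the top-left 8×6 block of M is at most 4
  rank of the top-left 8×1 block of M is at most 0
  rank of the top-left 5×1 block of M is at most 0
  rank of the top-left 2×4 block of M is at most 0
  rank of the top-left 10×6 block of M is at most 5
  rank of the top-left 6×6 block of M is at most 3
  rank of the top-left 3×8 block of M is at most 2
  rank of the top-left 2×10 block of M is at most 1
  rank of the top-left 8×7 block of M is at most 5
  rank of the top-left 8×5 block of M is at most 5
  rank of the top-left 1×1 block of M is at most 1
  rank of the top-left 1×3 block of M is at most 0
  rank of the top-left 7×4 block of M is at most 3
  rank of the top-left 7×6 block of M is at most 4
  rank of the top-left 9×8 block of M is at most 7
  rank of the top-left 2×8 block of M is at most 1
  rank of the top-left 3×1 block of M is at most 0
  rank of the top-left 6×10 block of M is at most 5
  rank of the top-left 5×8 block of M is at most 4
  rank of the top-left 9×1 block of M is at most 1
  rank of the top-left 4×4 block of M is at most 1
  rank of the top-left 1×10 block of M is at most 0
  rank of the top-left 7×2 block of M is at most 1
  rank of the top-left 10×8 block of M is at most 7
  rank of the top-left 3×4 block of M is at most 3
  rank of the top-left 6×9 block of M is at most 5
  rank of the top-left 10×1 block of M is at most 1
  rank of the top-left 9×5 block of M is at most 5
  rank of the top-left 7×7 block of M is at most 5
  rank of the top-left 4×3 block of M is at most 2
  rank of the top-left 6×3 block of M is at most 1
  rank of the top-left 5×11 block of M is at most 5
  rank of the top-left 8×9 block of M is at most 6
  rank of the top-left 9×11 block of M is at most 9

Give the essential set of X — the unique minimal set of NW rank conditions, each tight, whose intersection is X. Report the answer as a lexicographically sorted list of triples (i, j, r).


Recovering R(i,j) via the rank-extension bound from the 45 conditions:

  0  0  0  0  0  0  0  0  0  0  1
  0  0  0  0  0  0  1  1  1  1  2
  0  1  1  1  1  1  2  2  2  2  3
  0  1  1  1  2  2  3  3  3  3  4
  0  1  1  2  3  3  4  4  4  4  5
  0  1  1  2  3  3  4  5  5  5  6
  0  1  2  3  4  4  5  6  6  6  7
  0  1  2  3  4  4  5  6  6  7  8
  1  2  3  4  5  5  6  7  7  8  9
  1  2  3  4  5  5  6  7  8  9  10
  1  2  3  4  5  6  7  8  9  10  11

the unique w with this rank table is (11, 7, 2, 5, 4, 8, 3, 10, 1, 9, 6).

ℓ(w)=30; the 9 essential cells (i,j,r):

[(1, 10, 0), (2, 6, 0), (4, 4, 1), (6, 3, 1), (6, 6, 3), (8, 1, 0), (8, 6, 4), (8, 9, 6), (10, 6, 5)]


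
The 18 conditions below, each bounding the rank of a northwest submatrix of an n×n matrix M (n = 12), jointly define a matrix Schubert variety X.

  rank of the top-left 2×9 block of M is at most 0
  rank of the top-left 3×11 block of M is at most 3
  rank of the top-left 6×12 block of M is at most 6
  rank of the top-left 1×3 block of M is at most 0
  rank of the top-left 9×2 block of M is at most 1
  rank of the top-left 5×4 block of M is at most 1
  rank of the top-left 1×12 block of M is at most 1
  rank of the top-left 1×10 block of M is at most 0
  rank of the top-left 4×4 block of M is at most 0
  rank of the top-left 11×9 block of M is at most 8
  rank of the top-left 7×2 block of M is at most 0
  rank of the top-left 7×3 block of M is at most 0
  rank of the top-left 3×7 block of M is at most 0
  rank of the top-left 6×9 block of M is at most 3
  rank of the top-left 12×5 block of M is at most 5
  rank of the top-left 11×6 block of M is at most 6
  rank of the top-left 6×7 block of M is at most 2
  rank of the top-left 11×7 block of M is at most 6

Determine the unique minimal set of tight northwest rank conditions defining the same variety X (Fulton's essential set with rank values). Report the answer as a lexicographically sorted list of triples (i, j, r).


Computing R[i][j] = min implied NW-rank bound (n=12, 18 conditions):

  R[1]: 0 0 0 0 0 0 0 0 0 0 1 1
  R[2]: 0 0 0 0 0 0 0 0 0 1 2 2
  R[3]: 0 0 0 0 0 0 0 1 1 2 3 3
  R[4]: 0 0 0 0 1 1 1 2 2 3 4 4
  R[5]: 0 0 0 1 2 2 2 3 3 4 5 5
  R[6]: 0 0 0 1 2 2 2 3 3 4 5 6
  R[7]: 0 0 0 1 2 3 3 4 4 5 6 7
  R[8]: 1 1 1 2 3 4 4 5 5 6 7 8
  R[9]: 1 1 2 3 4 5 5 6 6 7 8 9
  R[10]: 1 2 3 4 5 6 6 7 7 8 9 10
  R[11]: 1 2 3 4 5 6 6 7 8 9 10 11
  R[12]: 1 2 3 4 5 6 7 8 9 10 11 12

hence w(1..12) = (11, 10, 8, 5, 4, 12, 6, 1, 3, 2, 9, 7).

Fulton essential set (9 of the 44 Rothe cells):

[(1, 10, 0), (2, 9, 0), (3, 7, 0), (4, 4, 0), (6, 7, 2), (6, 9, 3), (7, 3, 0), (9, 2, 1), (11, 7, 6)]


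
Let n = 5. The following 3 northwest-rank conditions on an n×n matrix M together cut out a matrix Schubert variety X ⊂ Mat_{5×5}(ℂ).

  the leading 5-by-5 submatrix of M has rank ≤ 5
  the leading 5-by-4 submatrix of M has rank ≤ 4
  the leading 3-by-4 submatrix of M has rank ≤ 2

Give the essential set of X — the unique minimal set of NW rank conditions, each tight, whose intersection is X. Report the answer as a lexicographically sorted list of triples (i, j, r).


Reconstructing r_w from the 3 given conditions:

  row 1: 1 1 1 1 1
  row 2: 1 2 2 2 2
  row 3: 1 2 2 2 3
  row 4: 1 2 3 3 4
  row 5: 1 2 3 4 5

the unique w with this rank table is (1, 2, 5, 3, 4).

|D(w)|=2, |Ess(w)|=1:

[(3, 4, 2)]


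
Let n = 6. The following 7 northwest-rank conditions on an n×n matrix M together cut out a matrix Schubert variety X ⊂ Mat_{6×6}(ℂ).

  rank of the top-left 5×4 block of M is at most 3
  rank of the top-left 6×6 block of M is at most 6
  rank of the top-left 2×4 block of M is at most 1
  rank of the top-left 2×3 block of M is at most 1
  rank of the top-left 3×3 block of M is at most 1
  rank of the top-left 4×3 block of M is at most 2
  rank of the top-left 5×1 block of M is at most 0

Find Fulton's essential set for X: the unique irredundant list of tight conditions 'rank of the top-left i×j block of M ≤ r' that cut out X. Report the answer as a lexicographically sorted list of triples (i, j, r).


Recovering R(i,j) via the rank-extension bound from the 7 conditions:

  i=1: 0 | 1 | 1 | 1 | 1 | 1
  i=2: 0 | 1 | 1 | 1 | 2 | 2
  i=3: 0 | 1 | 1 | 2 | 3 | 3
  i=4: 0 | 1 | 2 | 3 | 4 | 4
  i=5: 0 | 1 | 2 | 3 | 4 | 5
  i=6: 1 | 2 | 3 | 4 | 5 | 6

hence w(1..6) = (2, 5, 4, 3, 6, 1).

|D(w)|=8, |Ess(w)|=3:

[(2, 4, 1), (3, 3, 1), (5, 1, 0)]


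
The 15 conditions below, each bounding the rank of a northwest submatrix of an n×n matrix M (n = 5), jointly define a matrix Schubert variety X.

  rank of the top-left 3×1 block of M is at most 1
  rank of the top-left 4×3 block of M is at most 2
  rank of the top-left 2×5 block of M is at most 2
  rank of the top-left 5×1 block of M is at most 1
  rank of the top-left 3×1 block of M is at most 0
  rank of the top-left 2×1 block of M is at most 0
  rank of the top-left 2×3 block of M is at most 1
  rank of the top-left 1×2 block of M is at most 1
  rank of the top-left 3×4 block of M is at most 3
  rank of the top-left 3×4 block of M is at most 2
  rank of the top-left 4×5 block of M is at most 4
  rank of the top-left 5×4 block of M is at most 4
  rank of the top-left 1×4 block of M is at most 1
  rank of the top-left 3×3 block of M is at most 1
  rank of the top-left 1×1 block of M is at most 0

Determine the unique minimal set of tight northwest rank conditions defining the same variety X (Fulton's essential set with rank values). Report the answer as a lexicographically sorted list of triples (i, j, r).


Computing R[i][j] = min implied NW-rank bound (n=5, 15 conditions):

  row 1: 0 1 1 1 1
  row 2: 0 1 1 2 2
  row 3: 0 1 1 2 3
  row 4: 1 2 2 3 4
  row 5: 1 2 3 4 5

reading off 1-entries of Δ²R: w = (2, 4, 5, 1, 3).

ℓ(w)=5; the 2 essential cells (i,j,r):

[(3, 1, 0), (3, 3, 1)]


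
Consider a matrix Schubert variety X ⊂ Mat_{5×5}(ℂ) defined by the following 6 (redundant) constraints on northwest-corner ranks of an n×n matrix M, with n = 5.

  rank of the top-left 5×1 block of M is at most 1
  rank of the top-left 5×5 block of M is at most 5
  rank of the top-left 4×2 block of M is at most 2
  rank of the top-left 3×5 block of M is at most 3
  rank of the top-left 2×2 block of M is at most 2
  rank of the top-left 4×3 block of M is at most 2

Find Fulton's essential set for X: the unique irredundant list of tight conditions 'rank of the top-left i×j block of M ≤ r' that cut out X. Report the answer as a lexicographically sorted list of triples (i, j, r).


Computing R[i][j] = min implied NW-rank bound (n=5, 6 conditions):

  1 | 1 | 1 | 1 | 1
  1 | 2 | 2 | 2 | 2
  1 | 2 | 2 | 3 | 3
  1 | 2 | 2 | 3 | 4
  1 | 2 | 3 | 4 | 5

reading off 1-entries of Δ²R: w = (1, 2, 4, 5, 3).

1 SE-corner of the 2-cell Rothe diagram gives Ess(w):

[(4, 3, 2)]


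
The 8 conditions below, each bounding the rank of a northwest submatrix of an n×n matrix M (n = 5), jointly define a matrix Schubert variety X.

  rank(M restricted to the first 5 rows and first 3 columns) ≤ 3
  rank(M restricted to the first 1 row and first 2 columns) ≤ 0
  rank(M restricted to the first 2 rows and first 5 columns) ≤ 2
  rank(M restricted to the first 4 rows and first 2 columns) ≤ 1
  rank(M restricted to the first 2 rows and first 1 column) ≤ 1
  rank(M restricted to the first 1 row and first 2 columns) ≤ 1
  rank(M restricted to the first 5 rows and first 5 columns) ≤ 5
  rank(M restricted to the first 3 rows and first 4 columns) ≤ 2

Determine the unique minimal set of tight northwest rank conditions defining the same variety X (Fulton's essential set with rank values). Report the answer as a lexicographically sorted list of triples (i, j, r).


Recovering R(i,j) via the rank-extension bound from the 8 conditions:

  R[1]: 0 0 1 1 1
  R[2]: 1 1 2 2 2
  R[3]: 1 1 2 2 3
  R[4]: 1 1 2 3 4
  R[5]: 1 2 3 4 5

reading off 1-entries of Δ²R: w = (3, 1, 5, 4, 2).

D(w) has 5 cells with 3 SE-corners; essential set:

[(1, 2, 0), (3, 4, 2), (4, 2, 1)]


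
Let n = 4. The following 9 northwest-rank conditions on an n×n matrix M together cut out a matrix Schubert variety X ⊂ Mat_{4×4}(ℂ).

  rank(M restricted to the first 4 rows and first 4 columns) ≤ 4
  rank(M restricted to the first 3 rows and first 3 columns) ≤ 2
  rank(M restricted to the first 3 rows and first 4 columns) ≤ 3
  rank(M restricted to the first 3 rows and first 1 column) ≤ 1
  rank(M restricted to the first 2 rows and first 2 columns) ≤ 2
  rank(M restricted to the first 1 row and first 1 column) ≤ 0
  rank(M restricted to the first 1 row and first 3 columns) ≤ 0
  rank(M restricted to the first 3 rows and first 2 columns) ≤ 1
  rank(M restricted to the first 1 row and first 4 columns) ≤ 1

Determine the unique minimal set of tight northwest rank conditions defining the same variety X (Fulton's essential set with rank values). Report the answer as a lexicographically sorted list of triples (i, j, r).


Rank table r_w(4×4) implied by the 9 constraints:

  R[1]: 0  0  0  1
  R[2]: 1  1  1  2
  R[3]: 1  1  2  3
  R[4]: 1  2  3  4

hence w(1..4) = (4, 1, 3, 2).

|D(w)|=4, |Ess(w)|=2:

[(1, 3, 0), (3, 2, 1)]


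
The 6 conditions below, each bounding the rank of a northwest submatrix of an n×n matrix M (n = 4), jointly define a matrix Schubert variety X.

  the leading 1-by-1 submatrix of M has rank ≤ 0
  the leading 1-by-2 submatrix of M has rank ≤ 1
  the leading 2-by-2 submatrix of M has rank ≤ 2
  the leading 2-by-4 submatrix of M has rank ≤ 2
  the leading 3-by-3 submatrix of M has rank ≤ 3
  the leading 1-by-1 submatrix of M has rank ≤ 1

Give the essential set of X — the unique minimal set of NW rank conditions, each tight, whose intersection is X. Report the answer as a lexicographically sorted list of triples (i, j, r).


Propagating the 6 rank bounds to every northwest block:

  R[1]: 0 1 1 1
  R[2]: 1 2 2 2
  R[3]: 1 2 3 3
  R[4]: 1 2 3 4

so w = (2, 1, 3, 4).

|D(w)|=1, |Ess(w)|=1:

[(1, 1, 0)]


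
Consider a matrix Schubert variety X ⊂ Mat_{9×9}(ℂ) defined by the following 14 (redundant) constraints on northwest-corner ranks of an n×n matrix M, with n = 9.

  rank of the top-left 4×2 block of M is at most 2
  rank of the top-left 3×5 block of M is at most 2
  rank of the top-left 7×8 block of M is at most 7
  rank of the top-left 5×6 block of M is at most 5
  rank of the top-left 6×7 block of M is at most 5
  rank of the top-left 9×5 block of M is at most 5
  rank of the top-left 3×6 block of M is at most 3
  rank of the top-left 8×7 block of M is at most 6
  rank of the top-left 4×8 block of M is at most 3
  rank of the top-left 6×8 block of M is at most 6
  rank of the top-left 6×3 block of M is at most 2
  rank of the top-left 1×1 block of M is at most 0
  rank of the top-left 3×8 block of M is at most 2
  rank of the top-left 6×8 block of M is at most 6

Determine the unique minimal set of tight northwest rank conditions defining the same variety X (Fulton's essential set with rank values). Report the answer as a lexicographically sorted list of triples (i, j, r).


The tightest implied rank at each (i,j), from the 14 conditions:

  R[1]: 0 | 1 | 1 | 1 | 1 | 1 | 1 | 1 | 1
  R[2]: 1 | 2 | 2 | 2 | 2 | 2 | 2 | 2 | 2
  R[3]: 1 | 2 | 2 | 2 | 2 | 2 | 2 | 2 | 3
  R[4]: 1 | 2 | 2 | 3 | 3 | 3 | 3 | 3 | 4
  R[5]: 1 | 2 | 2 | 3 | 4 | 4 | 4 | 4 | 5
  R[6]: 1 | 2 | 2 | 3 | 4 | 5 | 5 | 5 | 6
  R[7]: 1 | 2 | 3 | 4 | 5 | 6 | 6 | 6 | 7
  R[8]: 1 | 2 | 3 | 4 | 5 | 6 | 6 | 7 | 8
  R[9]: 1 | 2 | 3 | 4 | 5 | 6 | 7 | 8 | 9

reading off 1-entries of Δ²R: w = (2, 1, 9, 4, 5, 6, 3, 8, 7).

|D(w)|=11, |Ess(w)|=4:

[(1, 1, 0), (3, 8, 2), (6, 3, 2), (8, 7, 6)]


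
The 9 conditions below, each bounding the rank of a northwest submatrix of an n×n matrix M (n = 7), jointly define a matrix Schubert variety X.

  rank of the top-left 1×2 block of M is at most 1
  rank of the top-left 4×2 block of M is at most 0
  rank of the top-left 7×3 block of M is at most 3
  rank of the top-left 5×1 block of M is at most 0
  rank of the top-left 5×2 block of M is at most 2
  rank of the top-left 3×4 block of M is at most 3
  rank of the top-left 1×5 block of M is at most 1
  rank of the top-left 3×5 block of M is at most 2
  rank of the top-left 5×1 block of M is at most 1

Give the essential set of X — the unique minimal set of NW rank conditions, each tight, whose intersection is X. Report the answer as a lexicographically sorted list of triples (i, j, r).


Recovering R(i,j) via the rank-extension bound from the 9 conditions:

  R[1]: 0  0  1  1  1  1  1
  R[2]: 0  0  1  2  2  2  2
  R[3]: 0  0  1  2  2  3  3
  R[4]: 0  0  1  2  3  4  4
  R[5]: 0  1  2  3  4  5  5
  R[6]: 1  2  3  4  5  6  6
  R[7]: 1  2  3  4  5  6  7

second differences of R give the permutation w = (3, 4, 6, 5, 2, 1, 7).

|D(w)|=10, |Ess(w)|=3:

[(3, 5, 2), (4, 2, 0), (5, 1, 0)]


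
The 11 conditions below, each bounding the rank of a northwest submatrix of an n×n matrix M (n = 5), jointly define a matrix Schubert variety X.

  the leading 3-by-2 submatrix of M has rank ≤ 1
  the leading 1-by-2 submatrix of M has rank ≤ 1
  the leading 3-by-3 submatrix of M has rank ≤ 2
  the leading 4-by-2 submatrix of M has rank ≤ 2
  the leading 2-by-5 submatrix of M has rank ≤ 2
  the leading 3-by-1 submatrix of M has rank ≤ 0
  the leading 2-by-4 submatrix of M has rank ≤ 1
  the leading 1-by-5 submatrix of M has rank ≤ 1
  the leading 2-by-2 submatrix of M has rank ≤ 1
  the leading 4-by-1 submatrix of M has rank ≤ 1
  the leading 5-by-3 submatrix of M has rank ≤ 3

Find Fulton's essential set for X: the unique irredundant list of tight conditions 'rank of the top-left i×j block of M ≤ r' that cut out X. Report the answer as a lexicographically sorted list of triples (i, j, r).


Computing R[i][j] = min implied NW-rank bound (n=5, 11 conditions):

  R[1]: 0 1 1 1 1
  R[2]: 0 1 1 1 2
  R[3]: 0 1 2 2 3
  R[4]: 1 2 3 3 4
  R[5]: 1 2 3 4 5

giving w = (2, 5, 3, 1, 4) via Δ²R.

|D(w)|=5, |Ess(w)|=2:

[(2, 4, 1), (3, 1, 0)]


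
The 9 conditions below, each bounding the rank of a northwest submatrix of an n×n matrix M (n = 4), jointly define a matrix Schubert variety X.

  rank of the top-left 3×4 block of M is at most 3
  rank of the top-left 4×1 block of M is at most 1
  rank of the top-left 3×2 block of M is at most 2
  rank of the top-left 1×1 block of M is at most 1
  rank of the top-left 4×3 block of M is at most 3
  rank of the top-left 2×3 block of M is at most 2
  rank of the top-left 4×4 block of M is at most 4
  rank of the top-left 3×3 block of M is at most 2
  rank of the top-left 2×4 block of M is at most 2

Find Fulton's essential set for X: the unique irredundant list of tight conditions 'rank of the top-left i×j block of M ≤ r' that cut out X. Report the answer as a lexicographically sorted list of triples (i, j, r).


The tightest implied rank at each (i,j), from the 9 conditions:

  1 1 1 1
  1 2 2 2
  1 2 2 3
  1 2 3 4

second differences of R give the permutation w = (1, 2, 4, 3).

D(w) has 1 cell with 1 SE-corner; essential set:

[(3, 3, 2)]


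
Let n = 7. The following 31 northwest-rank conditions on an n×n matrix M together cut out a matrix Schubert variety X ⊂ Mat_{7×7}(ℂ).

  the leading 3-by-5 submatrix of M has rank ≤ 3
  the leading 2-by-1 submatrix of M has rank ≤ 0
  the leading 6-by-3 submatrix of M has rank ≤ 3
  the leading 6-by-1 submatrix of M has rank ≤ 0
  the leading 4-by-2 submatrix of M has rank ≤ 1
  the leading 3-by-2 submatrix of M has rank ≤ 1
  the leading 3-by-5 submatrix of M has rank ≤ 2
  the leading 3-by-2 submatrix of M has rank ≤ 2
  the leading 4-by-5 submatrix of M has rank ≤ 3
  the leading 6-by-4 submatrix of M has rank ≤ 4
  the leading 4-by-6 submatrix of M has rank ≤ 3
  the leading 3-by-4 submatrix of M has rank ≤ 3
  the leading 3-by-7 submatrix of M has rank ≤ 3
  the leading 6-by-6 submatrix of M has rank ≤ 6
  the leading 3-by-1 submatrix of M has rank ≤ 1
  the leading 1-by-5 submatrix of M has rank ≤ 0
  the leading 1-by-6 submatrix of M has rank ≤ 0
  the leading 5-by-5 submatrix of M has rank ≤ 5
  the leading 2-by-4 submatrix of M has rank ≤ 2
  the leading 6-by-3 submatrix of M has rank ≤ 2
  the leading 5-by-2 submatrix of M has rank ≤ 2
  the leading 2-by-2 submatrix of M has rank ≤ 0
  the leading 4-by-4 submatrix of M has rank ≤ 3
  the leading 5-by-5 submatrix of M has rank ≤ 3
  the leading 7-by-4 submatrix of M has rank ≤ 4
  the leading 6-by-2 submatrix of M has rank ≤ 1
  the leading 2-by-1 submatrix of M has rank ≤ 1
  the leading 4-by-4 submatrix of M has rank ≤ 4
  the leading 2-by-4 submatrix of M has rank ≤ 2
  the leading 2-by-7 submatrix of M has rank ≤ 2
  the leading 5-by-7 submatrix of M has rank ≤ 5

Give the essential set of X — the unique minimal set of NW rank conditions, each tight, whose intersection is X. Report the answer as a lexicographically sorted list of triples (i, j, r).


Recovering R(i,j) via the rank-extension bound from the 31 conditions:

  R[1]: 0  0  0  0  0  0  1
  R[2]: 0  0  1  1  1  1  2
  R[3]: 0  1  2  2  2  2  3
  R[4]: 0  1  2  3  3  3  4
  R[5]: 0  1  2  3  3  4  5
  R[6]: 0  1  2  3  4  5  6
  R[7]: 1  2  3  4  5  6  7

giving w = (7, 3, 2, 4, 6, 5, 1) via Δ²R.

Fulton essential set (4 of the 13 Rothe cells):

[(1, 6, 0), (2, 2, 0), (5, 5, 3), (6, 1, 0)]


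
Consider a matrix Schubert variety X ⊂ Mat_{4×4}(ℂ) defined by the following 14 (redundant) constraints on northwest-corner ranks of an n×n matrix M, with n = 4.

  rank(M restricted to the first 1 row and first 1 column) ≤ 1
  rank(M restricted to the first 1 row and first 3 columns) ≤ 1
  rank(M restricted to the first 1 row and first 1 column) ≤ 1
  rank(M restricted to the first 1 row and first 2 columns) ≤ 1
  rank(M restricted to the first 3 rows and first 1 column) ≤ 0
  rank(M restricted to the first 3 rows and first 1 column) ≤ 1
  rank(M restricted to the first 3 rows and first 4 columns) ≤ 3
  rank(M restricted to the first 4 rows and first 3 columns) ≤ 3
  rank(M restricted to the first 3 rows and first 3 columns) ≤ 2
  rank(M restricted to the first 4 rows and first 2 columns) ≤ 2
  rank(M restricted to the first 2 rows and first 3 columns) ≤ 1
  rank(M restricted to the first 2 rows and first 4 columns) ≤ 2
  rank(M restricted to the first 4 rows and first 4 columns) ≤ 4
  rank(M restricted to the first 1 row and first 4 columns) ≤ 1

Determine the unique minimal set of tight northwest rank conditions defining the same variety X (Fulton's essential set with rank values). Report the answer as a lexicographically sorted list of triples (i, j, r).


The tightest implied rank at each (i,j), from the 14 conditions:

  i=1: 0  1  1  1
  i=2: 0  1  1  2
  i=3: 0  1  2  3
  i=4: 1  2  3  4

so w = (2, 4, 3, 1).

2 SE-corners of the 4-cell Rothe diagram give Ess(w):

[(2, 3, 1), (3, 1, 0)]


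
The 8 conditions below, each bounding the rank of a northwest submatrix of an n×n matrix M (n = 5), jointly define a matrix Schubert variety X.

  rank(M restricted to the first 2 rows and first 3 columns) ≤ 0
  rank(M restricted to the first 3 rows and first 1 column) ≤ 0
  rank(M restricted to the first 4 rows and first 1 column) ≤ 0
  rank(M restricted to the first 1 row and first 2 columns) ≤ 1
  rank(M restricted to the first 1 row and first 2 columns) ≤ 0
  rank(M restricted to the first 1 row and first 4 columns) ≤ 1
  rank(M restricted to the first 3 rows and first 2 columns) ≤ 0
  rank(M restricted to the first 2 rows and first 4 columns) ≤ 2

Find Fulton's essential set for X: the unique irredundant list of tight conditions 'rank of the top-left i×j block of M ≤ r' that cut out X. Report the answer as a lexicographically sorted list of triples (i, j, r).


Computing R[i][j] = min implied NW-rank bound (n=5, 8 conditions):

  i=1: 0  0  0  1  1
  i=2: 0  0  0  1  2
  i=3: 0  0  1  2  3
  i=4: 0  1  2  3  4
  i=5: 1  2  3  4  5

so w = (4, 5, 3, 2, 1).

Fulton essential set (3 of the 9 Rothe cells):

[(2, 3, 0), (3, 2, 0), (4, 1, 0)]


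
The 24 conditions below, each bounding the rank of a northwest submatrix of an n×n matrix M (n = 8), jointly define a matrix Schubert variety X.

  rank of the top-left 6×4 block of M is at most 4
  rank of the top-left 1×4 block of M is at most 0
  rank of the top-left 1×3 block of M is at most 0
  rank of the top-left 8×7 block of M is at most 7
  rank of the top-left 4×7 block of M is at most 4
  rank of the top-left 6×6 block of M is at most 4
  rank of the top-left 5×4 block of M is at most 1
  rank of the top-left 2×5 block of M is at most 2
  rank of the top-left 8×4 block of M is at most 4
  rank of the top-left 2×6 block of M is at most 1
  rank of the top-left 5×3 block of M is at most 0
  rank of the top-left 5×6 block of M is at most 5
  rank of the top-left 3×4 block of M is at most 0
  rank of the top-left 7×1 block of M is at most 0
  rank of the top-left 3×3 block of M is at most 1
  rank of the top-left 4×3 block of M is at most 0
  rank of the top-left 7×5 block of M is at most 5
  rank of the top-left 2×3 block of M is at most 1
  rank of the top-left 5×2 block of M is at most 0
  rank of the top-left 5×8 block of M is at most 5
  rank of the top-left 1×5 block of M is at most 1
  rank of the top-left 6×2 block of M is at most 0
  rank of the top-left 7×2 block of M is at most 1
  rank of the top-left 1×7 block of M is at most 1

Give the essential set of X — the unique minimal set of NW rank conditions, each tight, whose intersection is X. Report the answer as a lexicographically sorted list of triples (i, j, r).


The tightest implied rank at each (i,j), from the 24 conditions:

  row 1: 0 0 0 0 1 1 1 1
  row 2: 0 0 0 0 1 1 2 2
  row 3: 0 0 0 0 1 2 3 3
  row 4: 0 0 0 1 2 3 4 4
  row 5: 0 0 0 1 2 3 4 5
  row 6: 0 0 1 2 3 4 5 6
  row 7: 0 1 2 3 4 5 6 7
  row 8: 1 2 3 4 5 6 7 8

giving w = (5, 7, 6, 4, 8, 3, 2, 1) via Δ²R.

5 SE-corners of the 22-cell Rothe diagram give Ess(w):

[(2, 6, 1), (3, 4, 0), (5, 3, 0), (6, 2, 0), (7, 1, 0)]


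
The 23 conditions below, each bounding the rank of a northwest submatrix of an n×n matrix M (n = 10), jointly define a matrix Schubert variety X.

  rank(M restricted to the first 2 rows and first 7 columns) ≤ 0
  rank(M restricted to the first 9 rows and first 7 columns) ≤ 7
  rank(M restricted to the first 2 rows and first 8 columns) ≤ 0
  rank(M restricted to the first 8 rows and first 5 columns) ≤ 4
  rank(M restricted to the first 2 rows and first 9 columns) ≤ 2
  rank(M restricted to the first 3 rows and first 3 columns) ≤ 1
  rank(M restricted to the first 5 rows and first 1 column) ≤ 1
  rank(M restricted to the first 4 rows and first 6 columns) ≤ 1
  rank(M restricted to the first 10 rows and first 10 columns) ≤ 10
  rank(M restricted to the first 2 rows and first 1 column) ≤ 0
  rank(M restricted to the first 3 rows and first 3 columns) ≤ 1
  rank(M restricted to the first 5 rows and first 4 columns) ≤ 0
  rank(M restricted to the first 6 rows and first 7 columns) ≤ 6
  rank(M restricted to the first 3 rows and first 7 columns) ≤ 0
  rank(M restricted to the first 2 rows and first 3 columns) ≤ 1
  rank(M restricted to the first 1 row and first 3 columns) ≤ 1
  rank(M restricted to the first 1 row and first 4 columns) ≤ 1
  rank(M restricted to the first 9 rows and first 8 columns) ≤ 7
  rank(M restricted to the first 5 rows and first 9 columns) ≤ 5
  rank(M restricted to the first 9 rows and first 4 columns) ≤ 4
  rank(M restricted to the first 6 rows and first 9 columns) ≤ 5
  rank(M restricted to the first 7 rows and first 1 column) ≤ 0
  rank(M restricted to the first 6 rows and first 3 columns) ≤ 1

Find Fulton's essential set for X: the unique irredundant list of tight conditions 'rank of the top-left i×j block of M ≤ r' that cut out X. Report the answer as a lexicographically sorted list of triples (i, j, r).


Computing R[i][j] = min implied NW-rank bound (n=10, 23 conditions):

  i=1: 0  0  0  0  0  0  0  0  1  1
  i=2: 0  0  0  0  0  0  0  0  1  2
  i=3: 0  0  0  0  0  0  0  1  2  3
  i=4: 0  0  0  0  1  1  1  2  3  4
  i=5: 0  0  0  0  1  2  2  3  4  5
  i=6: 0  1  1  1  2  3  3  4  5  6
  i=7: 0  1  2  2  3  4  4  5  6  7
  i=8: 1  2  3  3  4  5  5  6  7  8
  i=9: 1  2  3  4  5  6  6  7  8  9
  i=10: 1  2  3  4  5  6  7  8  9  10

hence w(1..10) = (9, 10, 8, 5, 6, 2, 3, 1, 4, 7).

ℓ(w)=33; the 4 essential cells (i,j,r):

[(2, 8, 0), (3, 7, 0), (5, 4, 0), (7, 1, 0)]
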